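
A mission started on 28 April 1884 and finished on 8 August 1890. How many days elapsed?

2293

Day-of-year of April 28, 1884: 119.
Day-of-year of August 8, 1890: 220.
1884 has 366 days, so 366 − 119 = 247 days remain in 1884.
Full years: 1885: 365; 1886: 365; 1887: 365; 1888: 366; 1889: 365. Sum = 1826.
Total: 247 + 1826 + 220 = 2293 days.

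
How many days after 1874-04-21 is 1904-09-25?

11114

Day-of-year of April 21, 1874: 111.
Day-of-year of September 25, 1904: 269.
1874 has 365 days, so 365 − 111 = 254 days remain in 1874.
Full years 1875–1903: 23 common + 6 leap = 23×365 + 6×366 = 10591 days.
Total: 254 + 10591 + 269 = 11114 days.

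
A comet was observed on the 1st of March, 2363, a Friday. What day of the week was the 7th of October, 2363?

March 2363: 31 − 1 = 30 days remain.
Then April (30), May (31), June (30), July (31), August (31), September (30): 30 + 31 + 30 + 31 + 31 + 30 = 183 days.
October 1–7, 2363: 7 days.
Total: 30 + 183 + 7 = 220 days.
220 mod 7 = 3, so 3 days after Friday is Monday.

Monday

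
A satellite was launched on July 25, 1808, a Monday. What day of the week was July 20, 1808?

Count forward from the earlier date (July 20, 1808) to the later (July 25, 1808):
Within July 1808: 25 − 20 = 5 days.
5 mod 7 = 5, so 5 days before Monday is Wednesday.

Wednesday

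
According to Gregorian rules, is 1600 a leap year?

1600 is a leap year (divisible by 400).

Yes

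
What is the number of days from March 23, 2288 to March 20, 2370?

Day-of-year of March 23, 2288: 83.
Day-of-year of March 20, 2370: 79.
2288 has 366 days, so 366 − 83 = 283 days remain in 2288.
Full years 2289–2369: 62 common + 19 leap = 62×365 + 19×366 = 29584 days.
Total: 283 + 29584 + 79 = 29946 days.

29946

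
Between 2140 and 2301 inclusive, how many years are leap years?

Years divisible by 4: 2140, 2144, …, 2300 — 41 in all.
Of these, 2200, 2300 are divisible by 100 but not 400, so not leap.
Leap years: 41 − 2 = 39.

39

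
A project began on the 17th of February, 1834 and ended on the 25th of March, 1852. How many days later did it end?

From February 17, 1834 to February 17, 1852: 18 years, of which 4 contain a Feb 29 — 14×365 + 4×366 = 6574 days.
February 1852: 29 − 17 = 12 days remain (1852 is a leap year, so February has 29 days).
March 1–25, 1852: 25 days.
Residual: 37 days.
Total: 6611 days.

6611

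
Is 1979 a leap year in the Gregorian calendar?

1979 is not a leap year.

No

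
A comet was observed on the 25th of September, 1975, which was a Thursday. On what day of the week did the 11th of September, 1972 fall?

Count forward from the earlier date (September 11, 1972) to the later (September 25, 1975):
Day-of-year of September 11, 1972: 255.
Day-of-year of September 25, 1975: 268.
1972 has 366 days, so 366 − 255 = 111 days remain in 1972.
Full years: 1973: 365; 1974: 365. Sum = 730.
Total: 111 + 730 + 268 = 1109 days.
1109 mod 7 = 3, so 3 days before Thursday is Monday.

Monday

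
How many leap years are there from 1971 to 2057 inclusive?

Years divisible by 4: 1972, 1976, …, 2056 — 22 in all.
2000 is divisible by 400, so still leap.
No century exceptions apply. Count: 22.

22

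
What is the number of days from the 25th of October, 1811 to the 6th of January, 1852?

14683

From October 25, 1811 to October 25, 1851: 40 years, of which 10 contain a Feb 29 — 30×365 + 10×366 = 14610 days.
October 1851: 31 − 25 = 6 days remain.
Then November (30), December (31): 30 + 31 = 61 days.
January 1–6, 1852: 6 days.
Residual: 73 days.
Total: 14683 days.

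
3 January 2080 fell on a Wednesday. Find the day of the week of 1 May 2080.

Wednesday

January 2080: 31 − 3 = 28 days remain.
Then February 2080 (29), March (31), April (30): 29 + 31 + 30 = 90 days.
May 1, 2080: 1 day.
Total: 28 + 90 + 1 = 119 days.
119 is a multiple of 7, so 1 May 2080 falls on the same weekday: Wednesday.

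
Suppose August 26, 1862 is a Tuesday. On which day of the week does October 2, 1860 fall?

Count forward from the earlier date (October 2, 1860) to the later (August 26, 1862):
October 2, 1860 → October 2, 1861: 365 days.
October 1861: 31 − 2 = 29 days remain.
Then 9 full months totalling 273 days.
August 1–26, 1862: 26 days.
Residual: 328 days.
Total: 693 days.
693 is a multiple of 7, so October 2, 1860 falls on the same weekday: Tuesday.

Tuesday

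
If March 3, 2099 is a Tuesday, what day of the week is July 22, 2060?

Thursday

Count forward from the earlier date (July 22, 2060) to the later (March 3, 2099):
Day-of-year of July 22, 2060: 204.
Day-of-year of March 3, 2099: 62.
2060 has 366 days, so 366 − 204 = 162 days remain in 2060.
Full years 2061–2098: 29 common + 9 leap = 29×365 + 9×366 = 13879 days.
Total: 162 + 13879 + 62 = 14103 days.
14103 mod 7 = 5, so 5 days before Tuesday is Thursday.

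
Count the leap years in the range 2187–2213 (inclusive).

Years divisible by 4 in [2187, 2213]: 2188, 2192, 2196, 2200, 2204, 2208, 2212.
Of these, 2200 is divisible by 100 but not 400, so not leap.
Leap years: 7 − 1 = 6.

6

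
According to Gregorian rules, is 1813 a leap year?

No

1813 is not a leap year.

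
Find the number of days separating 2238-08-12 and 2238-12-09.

119

August 2238: 31 − 12 = 19 days remain.
Then September (30), October (31), November (30): 30 + 31 + 30 = 91 days.
December 1–9, 2238: 9 days.
Total: 19 + 91 + 9 = 119 days.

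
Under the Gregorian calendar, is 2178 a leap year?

2178 is not a leap year.

No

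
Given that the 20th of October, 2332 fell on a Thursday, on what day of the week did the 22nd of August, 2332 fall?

Monday

Count forward from the earlier date (August 22, 2332) to the later (October 20, 2332):
August 2332: 31 − 22 = 9 days remain.
Then September (30): 30 days.
October 1–20, 2332: 20 days.
Total: 9 + 30 + 20 = 59 days.
59 mod 7 = 3, so 3 days before Thursday is Monday.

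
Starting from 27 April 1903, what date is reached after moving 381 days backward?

11 April 1902

Count 381 days before April 27, 1903:
April 1902: 30 − 11 = 19 days remain.
Then 11 full months totalling 335 days.
April 1–27, 1903: 27 days.
Total: 19 + 335 + 27 = 381 days.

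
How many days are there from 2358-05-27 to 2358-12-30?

217

May 2358: 31 − 27 = 4 days remain.
Then June (30), July (31), August (31), September (30), October (31), November (30): 30 + 31 + 31 + 30 + 31 + 30 = 183 days.
December 1–30, 2358: 30 days.
Total: 4 + 183 + 30 = 217 days.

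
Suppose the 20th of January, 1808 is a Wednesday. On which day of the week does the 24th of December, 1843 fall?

Sunday

From January 20, 1808 to January 20, 1843: 35 years, of which 9 contain a Feb 29 — 26×365 + 9×366 = 12784 days.
January 1843: 31 − 20 = 11 days remain.
Then 10 full months totalling 303 days.
December 1–24, 1843: 24 days.
Residual: 338 days.
Total: 13122 days.
13122 mod 7 = 4, so 4 days after Wednesday is Sunday.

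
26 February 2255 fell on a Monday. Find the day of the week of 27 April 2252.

Count forward from the earlier date (April 27, 2252) to the later (February 26, 2255):
April 27, 2252 → April 27, 2253: 365 days.
April 27, 2253 → April 27, 2254: 365 days.
April 2254: 30 − 27 = 3 days remain.
Then 9 full months totalling 276 days.
February 1–26, 2255: 26 days (2255 is not a leap year).
Residual: 305 days.
Total: 1035 days.
1035 mod 7 = 6, so 6 days before Monday is Tuesday.

Tuesday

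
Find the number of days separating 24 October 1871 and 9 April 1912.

From October 24, 1871 to October 24, 1911: 40 years, of which 9 contain a Feb 29 — 31×365 + 9×366 = 14609 days.
(1900 is not a leap year (divisible by 100 but not 400).)
October 1911: 31 − 24 = 7 days remain.
Then November (30), December (31), January (31), February 1912 (29), March (31): 30 + 31 + 31 + 29 + 31 = 152 days.
April 1–9, 1912: 9 days.
Residual: 168 days.
Total: 14777 days.

14777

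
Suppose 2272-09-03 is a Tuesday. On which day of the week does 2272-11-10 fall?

Sunday

September 2272: 30 − 3 = 27 days remain.
Then October (31): 31 days.
November 1–10, 2272: 10 days.
Total: 27 + 31 + 10 = 68 days.
68 mod 7 = 5, so 5 days after Tuesday is Sunday.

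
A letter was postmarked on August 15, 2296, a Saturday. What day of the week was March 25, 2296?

Count forward from the earlier date (March 25, 2296) to the later (August 15, 2296):
March 2296: 31 − 25 = 6 days remain.
Then April (30), May (31), June (30), July (31): 30 + 31 + 30 + 31 = 122 days.
August 1–15, 2296: 15 days.
Total: 6 + 122 + 15 = 143 days.
143 mod 7 = 3, so 3 days before Saturday is Wednesday.

Wednesday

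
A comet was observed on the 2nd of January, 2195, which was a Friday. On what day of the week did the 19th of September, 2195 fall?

January 2195: 31 − 2 = 29 days remain.
Then February 2195 (28), March (31), April (30), May (31), June (30), July (31), August (31): 28 + 31 + 30 + 31 + 30 + 31 + 31 = 212 days.
September 1–19, 2195: 19 days.
Total: 29 + 212 + 19 = 260 days.
260 mod 7 = 1, so 1 day after Friday is Saturday.

Saturday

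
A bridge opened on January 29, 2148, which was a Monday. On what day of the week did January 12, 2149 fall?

Day-of-year of January 29, 2148: 29.
Day-of-year of January 12, 2149: 12.
2148 has 366 days, so 366 − 29 = 337 days remain in 2148.
Total: 337 + 12 = 349 days.
349 mod 7 = 6, so 6 days after Monday is Sunday.

Sunday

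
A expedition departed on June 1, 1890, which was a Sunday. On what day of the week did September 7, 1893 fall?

Day-of-year of June 1, 1890: 152.
Day-of-year of September 7, 1893: 250.
1890 has 365 days, so 365 − 152 = 213 days remain in 1890.
Full years: 1891: 365; 1892: 366. Sum = 731.
Total: 213 + 731 + 250 = 1194 days.
1194 mod 7 = 4, so 4 days after Sunday is Thursday.

Thursday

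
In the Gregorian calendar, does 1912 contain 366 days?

1912 is a leap year.

Yes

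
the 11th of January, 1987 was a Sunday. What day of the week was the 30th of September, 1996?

Monday

Day-of-year of January 11, 1987: 11.
Day-of-year of September 30, 1996: 274.
1987 has 365 days, so 365 − 11 = 354 days remain in 1987.
Full years 1988–1995: 6 common + 2 leap = 6×365 + 2×366 = 2922 days.
Total: 354 + 2922 + 274 = 3550 days.
3550 mod 7 = 1, so 1 day after Sunday is Monday.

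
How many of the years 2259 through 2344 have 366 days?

21

Years divisible by 4: 2260, 2264, …, 2344 — 22 in all.
Of these, 2300 is divisible by 100 but not 400, so not leap.
Leap years: 22 − 1 = 21.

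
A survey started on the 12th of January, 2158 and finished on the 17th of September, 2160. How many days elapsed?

January 2158: 31 − 12 = 19 days remain.
Then 31 full months totalling 943 days.
September 1–17, 2160: 17 days.
Total: 19 + 943 + 17 = 979 days.

979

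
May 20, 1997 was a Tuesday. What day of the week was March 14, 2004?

Sunday

May 20, 1997 → May 20, 1998: 365 days.
May 20, 1998 → May 20, 1999: 365 days.
May 20, 1999 → May 20, 2000: 366 days (2000 is a leap year (divisible by 400)).
May 20, 2000 → May 20, 2001: 365 days.
May 20, 2001 → May 20, 2002: 365 days.
May 20, 2002 → May 20, 2003: 365 days.
May 2003: 31 − 20 = 11 days remain.
Then 9 full months totalling 274 days.
March 1–14, 2004: 14 days.
Residual: 299 days.
Total: 2490 days.
2490 mod 7 = 5, so 5 days after Tuesday is Sunday.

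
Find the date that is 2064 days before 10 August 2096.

16 December 2090

Count 2064 days before August 10, 2096:
December 16, 2090 → December 16, 2091: 365 days.
December 16, 2091 → December 16, 2092: 366 days (2092 is a leap year).
December 16, 2092 → December 16, 2093: 365 days.
December 16, 2093 → December 16, 2094: 365 days.
December 16, 2094 → December 16, 2095: 365 days.
December 2095: 31 − 16 = 15 days remain.
Then January (31), February 2096 (29), March (31), April (30), May (31), June (30), July (31): 31 + 29 + 31 + 30 + 31 + 30 + 31 = 213 days.
August 1–10, 2096: 10 days.
Residual: 238 days.
Total: 2064 days.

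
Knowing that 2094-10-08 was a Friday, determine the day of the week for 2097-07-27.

Saturday

October 8, 2094 → October 8, 2095: 365 days.
October 8, 2095 → October 8, 2096: 366 days (2096 is a leap year).
October 2096: 31 − 8 = 23 days remain.
Then November (30), December (31), January (31), February 2097 (28), March (31), April (30), May (31), June (30): 30 + 31 + 31 + 28 + 31 + 30 + 31 + 30 = 242 days.
July 1–27, 2097: 27 days.
Residual: 292 days.
Total: 1023 days.
1023 mod 7 = 1, so 1 day after Friday is Saturday.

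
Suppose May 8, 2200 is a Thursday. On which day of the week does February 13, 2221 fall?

Day-of-year of May 8, 2200: 128.
Day-of-year of February 13, 2221: 44.
2200 has 365 days, so 365 − 128 = 237 days remain in 2200.
Full years 2201–2220: 15 common + 5 leap = 15×365 + 5×366 = 7305 days.
Total: 237 + 7305 + 44 = 7586 days.
7586 mod 7 = 5, so 5 days after Thursday is Tuesday.

Tuesday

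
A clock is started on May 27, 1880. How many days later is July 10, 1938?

21227

From May 27, 1880 to May 27, 1938: 58 years, of which 13 contain a Feb 29 — 45×365 + 13×366 = 21183 days.
(1900 is not a leap year (divisible by 100 but not 400).)
May 1938: 31 − 27 = 4 days remain.
Then June (30): 30 days.
July 1–10, 1938: 10 days.
Residual: 44 days.
Total: 21227 days.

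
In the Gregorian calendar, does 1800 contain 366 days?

1800 is not a leap year (divisible by 100 but not 400).

No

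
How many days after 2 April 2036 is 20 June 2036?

April 2036: 30 − 2 = 28 days remain.
Then May (31): 31 days.
June 1–20, 2036: 20 days.
Total: 28 + 31 + 20 = 79 days.

79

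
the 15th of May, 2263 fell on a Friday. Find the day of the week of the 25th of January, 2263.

Sunday

Count forward from the earlier date (January 25, 2263) to the later (May 15, 2263):
January 2263: 31 − 25 = 6 days remain.
Then February 2263 (28), March (31), April (30): 28 + 31 + 30 = 89 days.
May 1–15, 2263: 15 days.
Total: 6 + 89 + 15 = 110 days.
110 mod 7 = 5, so 5 days before Friday is Sunday.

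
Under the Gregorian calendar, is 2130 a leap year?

No

2130 is not a leap year.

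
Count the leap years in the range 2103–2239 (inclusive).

33

Years divisible by 4: 2104, 2108, …, 2236 — 34 in all.
Of these, 2200 is divisible by 100 but not 400, so not leap.
Leap years: 34 − 1 = 33.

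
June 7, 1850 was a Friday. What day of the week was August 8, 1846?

Count forward from the earlier date (August 8, 1846) to the later (June 7, 1850):
Day-of-year of August 8, 1846: 220.
Day-of-year of June 7, 1850: 158.
1846 has 365 days, so 365 − 220 = 145 days remain in 1846.
Full years: 1847: 365; 1848: 366; 1849: 365. Sum = 1096.
Total: 145 + 1096 + 158 = 1399 days.
1399 mod 7 = 6, so 6 days before Friday is Saturday.

Saturday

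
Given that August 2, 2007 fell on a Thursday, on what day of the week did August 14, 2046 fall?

Day-of-year of August 2, 2007: 214.
Day-of-year of August 14, 2046: 226.
2007 has 365 days, so 365 − 214 = 151 days remain in 2007.
Full years 2008–2045: 28 common + 10 leap = 28×365 + 10×366 = 13880 days.
Total: 151 + 13880 + 226 = 14257 days.
14257 mod 7 = 5, so 5 days after Thursday is Tuesday.

Tuesday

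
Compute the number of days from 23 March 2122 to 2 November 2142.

7529

Day-of-year of March 23, 2122: 82.
Day-of-year of November 2, 2142: 306.
2122 has 365 days, so 365 − 82 = 283 days remain in 2122.
Full years 2123–2141: 14 common + 5 leap = 14×365 + 5×366 = 6940 days.
Total: 283 + 6940 + 306 = 7529 days.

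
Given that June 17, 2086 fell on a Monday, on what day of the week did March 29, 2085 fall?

Thursday

Count forward from the earlier date (March 29, 2085) to the later (June 17, 2086):
March 29, 2085 → March 29, 2086: 365 days.
March 2086: 31 − 29 = 2 days remain.
Then April (30), May (31): 30 + 31 = 61 days.
June 1–17, 2086: 17 days.
Residual: 80 days.
Total: 445 days.
445 mod 7 = 4, so 4 days before Monday is Thursday.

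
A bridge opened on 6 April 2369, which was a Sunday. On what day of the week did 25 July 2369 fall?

April 2369: 30 − 6 = 24 days remain.
Then May (31), June (30): 31 + 30 = 61 days.
July 1–25, 2369: 25 days.
Total: 24 + 61 + 25 = 110 days.
110 mod 7 = 5, so 5 days after Sunday is Friday.

Friday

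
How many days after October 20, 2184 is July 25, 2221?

13426

From October 20, 2184 to October 20, 2220: 36 years, of which 8 contain a Feb 29 — 28×365 + 8×366 = 13148 days.
(2200 is not a leap year (divisible by 100 but not 400).)
October 2220: 31 − 20 = 11 days remain.
Then November (30), December (31), January (31), February 2221 (28), March (31), April (30), May (31), June (30): 30 + 31 + 31 + 28 + 31 + 30 + 31 + 30 = 242 days.
July 1–25, 2221: 25 days.
Residual: 278 days.
Total: 13426 days.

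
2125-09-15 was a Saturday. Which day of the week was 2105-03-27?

Count forward from the earlier date (March 27, 2105) to the later (September 15, 2125):
Day-of-year of March 27, 2105: 86.
Day-of-year of September 15, 2125: 258.
2105 has 365 days, so 365 − 86 = 279 days remain in 2105.
Full years 2106–2124: 14 common + 5 leap = 14×365 + 5×366 = 6940 days.
Total: 279 + 6940 + 258 = 7477 days.
7477 mod 7 = 1, so 1 day before Saturday is Friday.

Friday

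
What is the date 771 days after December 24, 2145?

February 3, 2148

Count 771 days after December 24, 2145:
December 24, 2145 → December 24, 2146: 365 days.
December 24, 2146 → December 24, 2147: 365 days.
December 2147: 31 − 24 = 7 days remain.
Then January (31): 31 days.
February 1–3, 2148: 3 days (2148 is a leap year).
Residual: 41 days.
Total: 771 days.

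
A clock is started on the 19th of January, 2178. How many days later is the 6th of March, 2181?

Day-of-year of January 19, 2178: 19.
Day-of-year of March 6, 2181: 65.
2178 has 365 days, so 365 − 19 = 346 days remain in 2178.
Full years: 2179: 365; 2180: 366. Sum = 731.
Total: 346 + 731 + 65 = 1142 days.

1142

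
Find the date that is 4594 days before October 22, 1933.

March 25, 1921

Count 4594 days before October 22, 1933:
From March 25, 1921 to March 25, 1933: 12 years, of which 3 contain a Feb 29 — 9×365 + 3×366 = 4383 days.
March 1933: 31 − 25 = 6 days remain.
Then April (30), May (31), June (30), July (31), August (31), September (30): 30 + 31 + 30 + 31 + 31 + 30 = 183 days.
October 1–22, 1933: 22 days.
Residual: 211 days.
Total: 4594 days.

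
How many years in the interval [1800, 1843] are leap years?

10

Years divisible by 4 in [1800, 1843]: 1800, 1804, 1808, 1812, 1816, 1820, 1824, 1828, 1832, 1836, 1840.
Of these, 1800 is divisible by 100 but not 400, so not leap.
Leap years: 11 − 1 = 10.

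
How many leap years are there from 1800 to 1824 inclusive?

6

Years divisible by 4 in [1800, 1824]: 1800, 1804, 1808, 1812, 1816, 1820, 1824.
Of these, 1800 is divisible by 100 but not 400, so not leap.
Leap years: 7 − 1 = 6.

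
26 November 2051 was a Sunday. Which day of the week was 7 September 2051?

Count forward from the earlier date (September 7, 2051) to the later (November 26, 2051):
September 2051: 30 − 7 = 23 days remain.
Then October (31): 31 days.
November 1–26, 2051: 26 days.
Total: 23 + 31 + 26 = 80 days.
80 mod 7 = 3, so 3 days before Sunday is Thursday.

Thursday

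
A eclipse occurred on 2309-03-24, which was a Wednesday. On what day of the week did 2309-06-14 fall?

Monday

March 2309: 31 − 24 = 7 days remain.
Then April (30), May (31): 30 + 31 = 61 days.
June 1–14, 2309: 14 days.
Total: 7 + 61 + 14 = 82 days.
82 mod 7 = 5, so 5 days after Wednesday is Monday.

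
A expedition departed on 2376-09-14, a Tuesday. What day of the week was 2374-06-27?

Count forward from the earlier date (June 27, 2374) to the later (September 14, 2376):
Day-of-year of June 27, 2374: 178.
Day-of-year of September 14, 2376: 258.
2374 has 365 days, so 365 − 178 = 187 days remain in 2374.
Full years: 2375: 365. Sum = 365.
Total: 187 + 365 + 258 = 810 days.
810 mod 7 = 5, so 5 days before Tuesday is Thursday.

Thursday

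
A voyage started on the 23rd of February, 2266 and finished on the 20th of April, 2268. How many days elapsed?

787

February 2266: 28 − 23 = 5 days remain (2266 is not a leap year, so February has 28 days).
Then 25 full months totalling 762 days.
April 1–20, 2268: 20 days.
Total: 5 + 762 + 20 = 787 days.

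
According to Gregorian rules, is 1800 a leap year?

1800 is not a leap year (divisible by 100 but not 400).

No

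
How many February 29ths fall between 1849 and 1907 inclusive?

13

Years divisible by 4: 1852, 1856, …, 1904 — 14 in all.
Of these, 1900 is divisible by 100 but not 400, so not leap.
Leap years: 14 − 1 = 13.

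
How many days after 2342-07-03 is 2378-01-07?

12972

Day-of-year of July 3, 2342: 184.
Day-of-year of January 7, 2378: 7.
2342 has 365 days, so 365 − 184 = 181 days remain in 2342.
Full years 2343–2377: 26 common + 9 leap = 26×365 + 9×366 = 12784 days.
Total: 181 + 12784 + 7 = 12972 days.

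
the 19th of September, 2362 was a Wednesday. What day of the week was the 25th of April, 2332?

Monday

Count forward from the earlier date (April 25, 2332) to the later (September 19, 2362):
Day-of-year of April 25, 2332: 116.
Day-of-year of September 19, 2362: 262.
2332 has 366 days, so 366 − 116 = 250 days remain in 2332.
Full years 2333–2361: 22 common + 7 leap = 22×365 + 7×366 = 10592 days.
Total: 250 + 10592 + 262 = 11104 days.
11104 mod 7 = 2, so 2 days before Wednesday is Monday.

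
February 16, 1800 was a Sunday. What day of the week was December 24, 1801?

Thursday

February 1800: 28 − 16 = 12 days remain (1800 is not a leap year (divisible by 100 but not 400), so February has 28 days).
Then 21 full months totalling 640 days.
December 1–24, 1801: 24 days.
Total: 12 + 640 + 24 = 676 days.
676 mod 7 = 4, so 4 days after Sunday is Thursday.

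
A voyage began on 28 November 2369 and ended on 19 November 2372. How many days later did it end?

November 28, 2369 → November 28, 2370: 365 days.
November 28, 2370 → November 28, 2371: 365 days.
November 2371: 30 − 28 = 2 days remain.
Then 11 full months totalling 336 days.
November 1–19, 2372: 19 days.
Residual: 357 days.
Total: 1087 days.

1087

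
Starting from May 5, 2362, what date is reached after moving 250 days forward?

January 10, 2363

Count 250 days after May 5, 2362:
May 2362: 31 − 5 = 26 days remain.
Then June (30), July (31), August (31), September (30), October (31), November (30), December (31): 30 + 31 + 31 + 30 + 31 + 30 + 31 = 214 days.
January 1–10, 2363: 10 days.
Residual: 250 days.
Total: 250 days.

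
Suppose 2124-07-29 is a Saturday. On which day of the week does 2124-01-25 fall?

Count forward from the earlier date (January 25, 2124) to the later (July 29, 2124):
January 2124: 31 − 25 = 6 days remain.
Then February 2124 (29), March (31), April (30), May (31), June (30): 29 + 31 + 30 + 31 + 30 = 151 days.
July 1–29, 2124: 29 days.
Total: 6 + 151 + 29 = 186 days.
186 mod 7 = 4, so 4 days before Saturday is Tuesday.

Tuesday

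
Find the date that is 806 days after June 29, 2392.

September 13, 2394

Count 806 days after June 29, 2392:
Day-of-year of June 29, 2392: 181.
Day-of-year of September 13, 2394: 256.
2392 has 366 days, so 366 − 181 = 185 days remain in 2392.
Full years: 2393: 365. Sum = 365.
Total: 185 + 365 + 256 = 806 days.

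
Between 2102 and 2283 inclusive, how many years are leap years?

44

Years divisible by 4: 2104, 2108, …, 2280 — 45 in all.
Of these, 2200 is divisible by 100 but not 400, so not leap.
Leap years: 45 − 1 = 44.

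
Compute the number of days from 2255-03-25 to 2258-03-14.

1085

Day-of-year of March 25, 2255: 84.
Day-of-year of March 14, 2258: 73.
2255 has 365 days, so 365 − 84 = 281 days remain in 2255.
Full years: 2256: 366; 2257: 365. Sum = 731.
Total: 281 + 731 + 73 = 1085 days.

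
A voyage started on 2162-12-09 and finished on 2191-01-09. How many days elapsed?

Day-of-year of December 9, 2162: 343.
Day-of-year of January 9, 2191: 9.
2162 has 365 days, so 365 − 343 = 22 days remain in 2162.
Full years 2163–2190: 21 common + 7 leap = 21×365 + 7×366 = 10227 days.
Total: 22 + 10227 + 9 = 10258 days.

10258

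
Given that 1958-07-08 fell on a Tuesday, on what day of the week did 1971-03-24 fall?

Wednesday

From July 8, 1958 to July 8, 1970: 12 years, of which 3 contain a Feb 29 — 9×365 + 3×366 = 4383 days.
July 1970: 31 − 8 = 23 days remain.
Then August (31), September (30), October (31), November (30), December (31), January (31), February 1971 (28): 31 + 30 + 31 + 30 + 31 + 31 + 28 = 212 days.
March 1–24, 1971: 24 days.
Residual: 259 days.
Total: 4642 days.
4642 mod 7 = 1, so 1 day after Tuesday is Wednesday.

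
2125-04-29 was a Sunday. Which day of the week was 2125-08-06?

April 2125: 30 − 29 = 1 day remains.
Then May (31), June (30), July (31): 31 + 30 + 31 = 92 days.
August 1–6, 2125: 6 days.
Total: 1 + 92 + 6 = 99 days.
99 mod 7 = 1, so 1 day after Sunday is Monday.

Monday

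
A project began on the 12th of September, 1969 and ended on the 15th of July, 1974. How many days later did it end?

Day-of-year of September 12, 1969: 255.
Day-of-year of July 15, 1974: 196.
1969 has 365 days, so 365 − 255 = 110 days remain in 1969.
Full years: 1970: 365; 1971: 365; 1972: 366; 1973: 365. Sum = 1461.
Total: 110 + 1461 + 196 = 1767 days.

1767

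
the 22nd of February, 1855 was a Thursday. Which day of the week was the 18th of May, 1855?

February 1855: 28 − 22 = 6 days remain (1855 is not a leap year, so February has 28 days).
Then March (31), April (30): 31 + 30 = 61 days.
May 1–18, 1855: 18 days.
Total: 6 + 61 + 18 = 85 days.
85 mod 7 = 1, so 1 day after Thursday is Friday.

Friday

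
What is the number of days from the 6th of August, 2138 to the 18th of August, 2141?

1108

Day-of-year of August 6, 2138: 218.
Day-of-year of August 18, 2141: 230.
2138 has 365 days, so 365 − 218 = 147 days remain in 2138.
Full years: 2139: 365; 2140: 366. Sum = 731.
Total: 147 + 731 + 230 = 1108 days.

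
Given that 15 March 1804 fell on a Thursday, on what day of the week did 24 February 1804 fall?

Friday

Count forward from the earlier date (February 24, 1804) to the later (March 15, 1804):
February 1804: 29 − 24 = 5 days remain (1804 is a leap year, so February has 29 days).
March 1–15, 1804: 15 days.
Total: 5 + 15 = 20 days.
20 mod 7 = 6, so 6 days before Thursday is Friday.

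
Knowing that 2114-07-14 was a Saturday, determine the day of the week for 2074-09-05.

Wednesday

Count forward from the earlier date (September 5, 2074) to the later (July 14, 2114):
From September 5, 2074 to September 5, 2113: 39 years, of which 9 contain a Feb 29 — 30×365 + 9×366 = 14244 days.
(2100 is not a leap year (divisible by 100 but not 400).)
September 2113: 30 − 5 = 25 days remain.
Then 9 full months totalling 273 days.
July 1–14, 2114: 14 days.
Residual: 312 days.
Total: 14556 days.
14556 mod 7 = 3, so 3 days before Saturday is Wednesday.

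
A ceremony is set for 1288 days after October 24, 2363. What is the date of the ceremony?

May 4, 2367

Count 1288 days after October 24, 2363:
Day-of-year of October 24, 2363: 297.
Day-of-year of May 4, 2367: 124.
2363 has 365 days, so 365 − 297 = 68 days remain in 2363.
Full years: 2364: 366; 2365: 365; 2366: 365. Sum = 1096.
Total: 68 + 1096 + 124 = 1288 days.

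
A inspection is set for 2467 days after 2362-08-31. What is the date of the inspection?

2369-06-02

Count 2467 days after August 31, 2362:
Day-of-year of August 31, 2362: 243.
Day-of-year of June 2, 2369: 153.
2362 has 365 days, so 365 − 243 = 122 days remain in 2362.
Full years: 2363: 365; 2364: 366; 2365: 365; 2366: 365; 2367: 365; 2368: 366. Sum = 2192.
Total: 122 + 2192 + 153 = 2467 days.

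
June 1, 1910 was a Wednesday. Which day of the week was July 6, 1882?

Count forward from the earlier date (July 6, 1882) to the later (June 1, 1910):
From July 6, 1882 to July 6, 1909: 27 years, of which 6 contain a Feb 29 — 21×365 + 6×366 = 9861 days.
(1900 is not a leap year (divisible by 100 but not 400).)
July 1909: 31 − 6 = 25 days remain.
Then 10 full months totalling 304 days.
June 1, 1910: 1 day.
Residual: 330 days.
Total: 10191 days.
10191 mod 7 = 6, so 6 days before Wednesday is Thursday.

Thursday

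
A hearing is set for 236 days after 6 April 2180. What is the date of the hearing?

28 November 2180

Count 236 days after April 6, 2180:
April 2180: 30 − 6 = 24 days remain.
Then May (31), June (30), July (31), August (31), September (30), October (31): 31 + 30 + 31 + 31 + 30 + 31 = 184 days.
November 1–28, 2180: 28 days.
Total: 24 + 184 + 28 = 236 days.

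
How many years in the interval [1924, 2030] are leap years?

Years divisible by 4: 1924, 1928, …, 2028 — 27 in all.
2000 is divisible by 400, so still leap.
No century exceptions apply. Count: 27.

27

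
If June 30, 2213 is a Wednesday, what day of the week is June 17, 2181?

Sunday

Count forward from the earlier date (June 17, 2181) to the later (June 30, 2213):
From June 17, 2181 to June 17, 2213: 32 years, of which 7 contain a Feb 29 — 25×365 + 7×366 = 11687 days.
(2200 is not a leap year (divisible by 100 but not 400).)
Within June 2213: 30 − 17 = 13 days.
Total: 11700 days.
11700 mod 7 = 3, so 3 days before Wednesday is Sunday.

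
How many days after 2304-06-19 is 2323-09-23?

From June 19, 2304 to June 19, 2323: 19 years, of which 4 contain a Feb 29 — 15×365 + 4×366 = 6939 days.
June 2323: 30 − 19 = 11 days remain.
Then July (31), August (31): 31 + 31 = 62 days.
September 1–23, 2323: 23 days.
Residual: 96 days.
Total: 7035 days.

7035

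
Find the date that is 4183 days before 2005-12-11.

1994-06-29

Count 4183 days before December 11, 2005:
Day-of-year of June 29, 1994: 180.
Day-of-year of December 11, 2005: 345.
1994 has 365 days, so 365 − 180 = 185 days remain in 1994.
Full years 1995–2004: 7 common + 3 leap = 7×365 + 3×366 = 3653 days.
Total: 185 + 3653 + 345 = 4183 days.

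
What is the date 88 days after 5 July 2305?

1 October 2305

Count 88 days after July 5, 2305:
July 2305: 31 − 5 = 26 days remain.
Then August (31), September (30): 31 + 30 = 61 days.
October 1, 2305: 1 day.
Total: 26 + 61 + 1 = 88 days.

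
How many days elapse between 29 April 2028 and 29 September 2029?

518

April 29, 2028 → April 29, 2029: 365 days.
April 2029: 30 − 29 = 1 day remains.
Then May (31), June (30), July (31), August (31): 31 + 30 + 31 + 31 = 123 days.
September 1–29, 2029: 29 days.
Residual: 153 days.
Total: 518 days.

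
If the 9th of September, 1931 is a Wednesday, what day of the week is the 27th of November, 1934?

September 9, 1931 → September 9, 1932: 366 days (1932 is a leap year).
September 9, 1932 → September 9, 1933: 365 days.
September 9, 1933 → September 9, 1934: 365 days.
September 1934: 30 − 9 = 21 days remain.
Then October (31): 31 days.
November 1–27, 1934: 27 days.
Residual: 79 days.
Total: 1175 days.
1175 mod 7 = 6, so 6 days after Wednesday is Tuesday.

Tuesday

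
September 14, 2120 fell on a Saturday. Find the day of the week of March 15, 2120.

Friday

Count forward from the earlier date (March 15, 2120) to the later (September 14, 2120):
March 2120: 31 − 15 = 16 days remain.
Then April (30), May (31), June (30), July (31), August (31): 30 + 31 + 30 + 31 + 31 = 153 days.
September 1–14, 2120: 14 days.
Total: 16 + 153 + 14 = 183 days.
183 mod 7 = 1, so 1 day before Saturday is Friday.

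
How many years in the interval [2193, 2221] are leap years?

Years divisible by 4 in [2193, 2221]: 2196, 2200, 2204, 2208, 2212, 2216, 2220.
Of these, 2200 is divisible by 100 but not 400, so not leap.
Leap years: 7 − 1 = 6.

6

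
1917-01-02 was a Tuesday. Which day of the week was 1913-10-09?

Count forward from the earlier date (October 9, 1913) to the later (January 2, 1917):
Day-of-year of October 9, 1913: 282.
Day-of-year of January 2, 1917: 2.
1913 has 365 days, so 365 − 282 = 83 days remain in 1913.
Full years: 1914: 365; 1915: 365; 1916: 366. Sum = 1096.
Total: 83 + 1096 + 2 = 1181 days.
1181 mod 7 = 5, so 5 days before Tuesday is Thursday.

Thursday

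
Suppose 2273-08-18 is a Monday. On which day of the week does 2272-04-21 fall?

Count forward from the earlier date (April 21, 2272) to the later (August 18, 2273):
Day-of-year of April 21, 2272: 112.
Day-of-year of August 18, 2273: 230.
2272 has 366 days, so 366 − 112 = 254 days remain in 2272.
Total: 254 + 230 = 484 days.
484 mod 7 = 1, so 1 day before Monday is Sunday.

Sunday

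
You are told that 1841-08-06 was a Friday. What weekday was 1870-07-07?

Day-of-year of August 6, 1841: 218.
Day-of-year of July 7, 1870: 188.
1841 has 365 days, so 365 − 218 = 147 days remain in 1841.
Full years 1842–1869: 21 common + 7 leap = 21×365 + 7×366 = 10227 days.
Total: 147 + 10227 + 188 = 10562 days.
10562 mod 7 = 6, so 6 days after Friday is Thursday.

Thursday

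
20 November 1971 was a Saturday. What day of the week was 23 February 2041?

Day-of-year of November 20, 1971: 324.
Day-of-year of February 23, 2041: 54.
1971 has 365 days, so 365 − 324 = 41 days remain in 1971.
Full years 1972–2040: 51 common + 18 leap = 51×365 + 18×366 = 25203 days.
Total: 41 + 25203 + 54 = 25298 days.
25298 is a multiple of 7, so 23 February 2041 falls on the same weekday: Saturday.

Saturday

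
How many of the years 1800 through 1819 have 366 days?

4

Years divisible by 4 in [1800, 1819]: 1800, 1804, 1808, 1812, 1816.
Of these, 1800 is divisible by 100 but not 400, so not leap.
Leap years: 5 − 1 = 4.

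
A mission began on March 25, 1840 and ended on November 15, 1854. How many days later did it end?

5348

Day-of-year of March 25, 1840: 85.
Day-of-year of November 15, 1854: 319.
1840 has 366 days, so 366 − 85 = 281 days remain in 1840.
Full years 1841–1853: 10 common + 3 leap = 10×365 + 3×366 = 4748 days.
Total: 281 + 4748 + 319 = 5348 days.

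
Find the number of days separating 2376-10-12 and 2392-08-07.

5778

From October 12, 2376 to October 12, 2391: 15 years, of which 3 contain a Feb 29 — 12×365 + 3×366 = 5478 days.
October 2391: 31 − 12 = 19 days remain.
Then 9 full months totalling 274 days.
August 1–7, 2392: 7 days.
Residual: 300 days.
Total: 5778 days.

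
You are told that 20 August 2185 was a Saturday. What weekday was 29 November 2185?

August 2185: 31 − 20 = 11 days remain.
Then September (30), October (31): 30 + 31 = 61 days.
November 1–29, 2185: 29 days.
Total: 11 + 61 + 29 = 101 days.
101 mod 7 = 3, so 3 days after Saturday is Tuesday.

Tuesday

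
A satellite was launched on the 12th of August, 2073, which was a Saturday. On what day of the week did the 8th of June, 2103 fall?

Friday

From August 12, 2073 to August 12, 2102: 29 years, of which 6 contain a Feb 29 — 23×365 + 6×366 = 10591 days.
(2100 is not a leap year (divisible by 100 but not 400).)
August 2102: 31 − 12 = 19 days remain.
Then 9 full months totalling 273 days.
June 1–8, 2103: 8 days.
Residual: 300 days.
Total: 10891 days.
10891 mod 7 = 6, so 6 days after Saturday is Friday.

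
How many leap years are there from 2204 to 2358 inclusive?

38

Years divisible by 4: 2204, 2208, …, 2356 — 39 in all.
Of these, 2300 is divisible by 100 but not 400, so not leap.
Leap years: 39 − 1 = 38.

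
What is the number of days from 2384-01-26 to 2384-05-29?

124

January 2384: 31 − 26 = 5 days remain.
Then February 2384 (29), March (31), April (30): 29 + 31 + 30 = 90 days.
May 1–29, 2384: 29 days.
Total: 5 + 90 + 29 = 124 days.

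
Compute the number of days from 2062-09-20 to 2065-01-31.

September 20, 2062 → September 20, 2063: 365 days.
September 20, 2063 → September 20, 2064: 366 days (2064 is a leap year).
September 2064: 30 − 20 = 10 days remain.
Then October (31), November (30), December (31): 31 + 30 + 31 = 92 days.
January 1–31, 2065: 31 days.
Residual: 133 days.
Total: 864 days.

864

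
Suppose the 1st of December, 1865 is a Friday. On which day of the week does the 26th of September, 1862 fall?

Count forward from the earlier date (September 26, 1862) to the later (December 1, 1865):
Day-of-year of September 26, 1862: 269.
Day-of-year of December 1, 1865: 335.
1862 has 365 days, so 365 − 269 = 96 days remain in 1862.
Full years: 1863: 365; 1864: 366. Sum = 731.
Total: 96 + 731 + 335 = 1162 days.
1162 is a multiple of 7, so the 26th of September, 1862 falls on the same weekday: Friday.

Friday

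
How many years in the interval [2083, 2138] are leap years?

13

Years divisible by 4: 2084, 2088, …, 2136 — 14 in all.
Of these, 2100 is divisible by 100 but not 400, so not leap.
Leap years: 14 − 1 = 13.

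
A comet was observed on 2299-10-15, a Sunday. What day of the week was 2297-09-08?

Count forward from the earlier date (September 8, 2297) to the later (October 15, 2299):
September 2297: 30 − 8 = 22 days remain.
Then 24 full months totalling 730 days.
October 1–15, 2299: 15 days.
Total: 22 + 730 + 15 = 767 days.
767 mod 7 = 4, so 4 days before Sunday is Wednesday.

Wednesday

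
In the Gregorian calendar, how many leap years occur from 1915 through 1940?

7

Years divisible by 4 in [1915, 1940]: 1916, 1920, 1924, 1928, 1932, 1936, 1940.
No century exceptions apply. Count: 7.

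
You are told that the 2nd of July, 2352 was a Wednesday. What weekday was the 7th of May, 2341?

Count forward from the earlier date (May 7, 2341) to the later (July 2, 2352):
From May 7, 2341 to May 7, 2352: 11 years, of which 3 contain a Feb 29 — 8×365 + 3×366 = 4018 days.
May 2352: 31 − 7 = 24 days remain.
Then June (30): 30 days.
July 1–2, 2352: 2 days.
Residual: 56 days.
Total: 4074 days.
4074 is a multiple of 7, so the 7th of May, 2341 falls on the same weekday: Wednesday.

Wednesday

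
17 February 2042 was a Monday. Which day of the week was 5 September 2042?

February 2042: 28 − 17 = 11 days remain (2042 is not a leap year, so February has 28 days).
Then March (31), April (30), May (31), June (30), July (31), August (31): 31 + 30 + 31 + 30 + 31 + 31 = 184 days.
September 1–5, 2042: 5 days.
Total: 11 + 184 + 5 = 200 days.
200 mod 7 = 4, so 4 days after Monday is Friday.

Friday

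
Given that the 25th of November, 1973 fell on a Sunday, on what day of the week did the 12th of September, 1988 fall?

From November 25, 1973 to November 25, 1987: 14 years, of which 3 contain a Feb 29 — 11×365 + 3×366 = 5113 days.
November 1987: 30 − 25 = 5 days remain.
Then 9 full months totalling 275 days.
September 1–12, 1988: 12 days.
Residual: 292 days.
Total: 5405 days.
5405 mod 7 = 1, so 1 day after Sunday is Monday.

Monday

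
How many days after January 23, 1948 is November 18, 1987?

14544

From January 23, 1948 to January 23, 1987: 39 years, of which 10 contain a Feb 29 — 29×365 + 10×366 = 14245 days.
January 1987: 31 − 23 = 8 days remain.
Then 9 full months totalling 273 days.
November 1–18, 1987: 18 days.
Residual: 299 days.
Total: 14544 days.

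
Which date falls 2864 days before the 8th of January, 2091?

the 7th of March, 2083

Count 2864 days before January 8, 2091:
Day-of-year of March 7, 2083: 66.
Day-of-year of January 8, 2091: 8.
2083 has 365 days, so 365 − 66 = 299 days remain in 2083.
Full years 2084–2090: 5 common + 2 leap = 5×365 + 2×366 = 2557 days.
Total: 299 + 2557 + 8 = 2864 days.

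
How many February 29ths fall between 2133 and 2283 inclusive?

Years divisible by 4: 2136, 2140, …, 2280 — 37 in all.
Of these, 2200 is divisible by 100 but not 400, so not leap.
Leap years: 37 − 1 = 36.

36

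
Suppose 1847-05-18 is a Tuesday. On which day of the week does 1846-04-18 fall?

Saturday

Count forward from the earlier date (April 18, 1846) to the later (May 18, 1847):
Day-of-year of April 18, 1846: 108.
Day-of-year of May 18, 1847: 138.
1846 has 365 days, so 365 − 108 = 257 days remain in 1846.
Total: 257 + 138 = 395 days.
395 mod 7 = 3, so 3 days before Tuesday is Saturday.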